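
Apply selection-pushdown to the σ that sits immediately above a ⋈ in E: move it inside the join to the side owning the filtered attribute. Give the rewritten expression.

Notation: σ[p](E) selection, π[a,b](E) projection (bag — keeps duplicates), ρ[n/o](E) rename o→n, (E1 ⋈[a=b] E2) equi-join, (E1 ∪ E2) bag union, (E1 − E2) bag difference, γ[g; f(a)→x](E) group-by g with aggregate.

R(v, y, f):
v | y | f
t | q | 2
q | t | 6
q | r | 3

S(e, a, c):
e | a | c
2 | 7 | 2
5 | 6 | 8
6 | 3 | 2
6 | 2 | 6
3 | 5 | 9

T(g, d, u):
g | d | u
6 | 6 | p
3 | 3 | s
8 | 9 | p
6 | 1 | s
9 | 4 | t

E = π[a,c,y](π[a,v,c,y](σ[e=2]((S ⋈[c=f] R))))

σ filters on e, owned by the left side.
E' = π[a,c,y](π[a,v,c,y]((σ[e=2](S) ⋈[c=f] R)))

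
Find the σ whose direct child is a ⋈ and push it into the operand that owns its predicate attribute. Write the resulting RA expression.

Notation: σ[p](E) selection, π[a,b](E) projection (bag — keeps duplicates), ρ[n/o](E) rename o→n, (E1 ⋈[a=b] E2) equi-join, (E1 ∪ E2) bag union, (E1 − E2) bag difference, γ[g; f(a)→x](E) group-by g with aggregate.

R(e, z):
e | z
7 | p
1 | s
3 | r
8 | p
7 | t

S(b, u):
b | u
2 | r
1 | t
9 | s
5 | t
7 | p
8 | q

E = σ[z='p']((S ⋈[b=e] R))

σ filters on z, owned by the right side.
E' = (S ⋈[b=e] σ[z='p'](R))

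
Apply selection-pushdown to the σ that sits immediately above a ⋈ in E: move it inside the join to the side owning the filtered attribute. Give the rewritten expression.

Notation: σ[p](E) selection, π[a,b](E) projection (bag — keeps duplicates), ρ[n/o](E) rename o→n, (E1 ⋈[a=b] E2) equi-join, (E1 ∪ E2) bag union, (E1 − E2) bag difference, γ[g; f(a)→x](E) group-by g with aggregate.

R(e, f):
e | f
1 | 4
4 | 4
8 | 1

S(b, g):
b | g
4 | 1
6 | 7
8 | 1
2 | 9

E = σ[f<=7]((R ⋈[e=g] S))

σ filters on f, owned by the left side.
E' = (σ[f<=7](R) ⋈[e=g] S)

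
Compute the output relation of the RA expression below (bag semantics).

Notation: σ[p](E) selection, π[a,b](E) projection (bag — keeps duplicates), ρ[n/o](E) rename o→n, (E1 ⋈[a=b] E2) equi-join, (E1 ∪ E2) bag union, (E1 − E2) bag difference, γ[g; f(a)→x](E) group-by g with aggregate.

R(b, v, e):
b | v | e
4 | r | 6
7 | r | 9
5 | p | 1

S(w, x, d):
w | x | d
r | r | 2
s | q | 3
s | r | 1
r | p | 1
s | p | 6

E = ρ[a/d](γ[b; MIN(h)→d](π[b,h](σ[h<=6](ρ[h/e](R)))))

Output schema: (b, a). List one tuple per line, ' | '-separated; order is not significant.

Row counts bottom-up:
  R → 3
  ρ[h/e](R) → 3
  σ[h<=6](ρ[h/e](R)) → 2
  π[b,h](σ[h<=6](ρ[h/e](R))) → 2
  γ[b; MIN(h)→d](π[b,h](σ[h<=6](ρ[h/e](R)))) → 2
  ρ[a/d](γ[b; MIN(h)→d](π[b,h](σ[h<=6](ρ[h/e](R))))) → 2

== RESULT ==
b | a
4 | 6
5 | 1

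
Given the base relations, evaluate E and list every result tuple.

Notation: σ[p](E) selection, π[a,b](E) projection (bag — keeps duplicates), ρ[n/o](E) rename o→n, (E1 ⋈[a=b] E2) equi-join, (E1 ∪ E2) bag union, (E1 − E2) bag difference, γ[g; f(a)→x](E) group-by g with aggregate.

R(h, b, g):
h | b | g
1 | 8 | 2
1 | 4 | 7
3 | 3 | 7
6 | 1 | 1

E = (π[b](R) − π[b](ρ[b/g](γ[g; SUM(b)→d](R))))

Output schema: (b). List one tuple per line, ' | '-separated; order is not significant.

Per-node cardinality:
  R → 4
  π[b](R) → 4
  R → 4
  γ[g; SUM(b)→d](R) → 3
  ρ[b/g](γ[g; SUM(b)→d](R)) → 3
  π[b](ρ[b/g](γ[g; SUM(b)→d](R))) → 3
  (π[b](R) − π[b](ρ[b/g](γ[g; SUM(b)→d](R)))) → 3

== RESULT ==
b
3
4
8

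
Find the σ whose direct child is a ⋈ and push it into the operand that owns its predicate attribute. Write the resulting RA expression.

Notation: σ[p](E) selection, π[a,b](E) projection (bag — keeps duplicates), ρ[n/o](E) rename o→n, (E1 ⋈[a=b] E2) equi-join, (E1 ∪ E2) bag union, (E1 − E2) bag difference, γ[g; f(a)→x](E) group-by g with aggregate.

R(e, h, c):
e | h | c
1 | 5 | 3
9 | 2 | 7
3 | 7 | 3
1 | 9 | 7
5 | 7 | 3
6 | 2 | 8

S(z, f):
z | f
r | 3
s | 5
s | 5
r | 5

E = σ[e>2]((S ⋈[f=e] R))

σ filters on e, owned by the right side.
E' = (S ⋈[f=e] σ[e>2](R))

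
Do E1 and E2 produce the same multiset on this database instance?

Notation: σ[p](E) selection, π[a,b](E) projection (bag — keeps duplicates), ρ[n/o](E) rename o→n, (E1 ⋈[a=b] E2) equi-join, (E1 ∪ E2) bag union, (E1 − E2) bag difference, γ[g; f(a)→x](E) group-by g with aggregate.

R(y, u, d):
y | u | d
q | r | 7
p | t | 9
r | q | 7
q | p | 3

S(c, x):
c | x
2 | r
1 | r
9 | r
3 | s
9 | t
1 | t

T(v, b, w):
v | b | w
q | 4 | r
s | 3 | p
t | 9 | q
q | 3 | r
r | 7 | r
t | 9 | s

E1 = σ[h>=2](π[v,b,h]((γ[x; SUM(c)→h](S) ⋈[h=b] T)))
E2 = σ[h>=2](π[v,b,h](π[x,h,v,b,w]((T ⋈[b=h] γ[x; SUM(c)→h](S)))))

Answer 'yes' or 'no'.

E1 per-node cardinality:
  S → 6
  γ[x; SUM(c)→h](S) → 3
  T → 6
  (γ[x; SUM(c)→h](S) ⋈[h=b] T) → 2
  π[v,b,h]((γ[x; SUM(c)→h](S) ⋈[h=b] T)) → 2
  σ[h>=2](π[v,b,h]((γ[x; SUM(c)→h](S) ⋈[h=b] T))) → 2
E2 per-node cardinality:
  T → 6
  S → 6
  γ[x; SUM(c)→h](S) → 3
  (T ⋈[b=h] γ[x; SUM(c)→h](S)) → 2
  π[x,h,v,b,w]((T ⋈[b=h] γ[x; SUM(c)→h](S))) → 2
  π[v,b,h](π[x,h,v,b,w]((T ⋈[b=h] γ[x; SUM(c)→h](S)))) → 2
  σ[h>=2](π[v,b,h](π[x,h,v,b,w]((T ⋈[b=h] γ[x; SUM(c)→h](S))))) → 2

E1 and E2 produce the same multiset:
v | b | h
q | 3 | 3
s | 3 | 3

yes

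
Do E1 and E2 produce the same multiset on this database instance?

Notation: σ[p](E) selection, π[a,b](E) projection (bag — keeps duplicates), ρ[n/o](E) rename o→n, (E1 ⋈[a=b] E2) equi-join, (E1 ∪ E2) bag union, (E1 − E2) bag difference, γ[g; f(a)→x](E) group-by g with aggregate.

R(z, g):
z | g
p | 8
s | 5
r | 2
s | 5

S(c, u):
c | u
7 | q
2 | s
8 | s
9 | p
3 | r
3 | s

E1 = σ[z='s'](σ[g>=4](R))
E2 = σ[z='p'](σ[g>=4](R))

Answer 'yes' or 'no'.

E1 per-node cardinality:
  R → 4
  σ[g>=4](R) → 3
  σ[z='s'](σ[g>=4](R)) → 2
E2 per-node cardinality:
  R → 4
  σ[g>=4](R) → 3
  σ[z='p'](σ[g>=4](R)) → 1

E1 result:
z | g
s | 5
s | 5
E2 result:
z | g
p | 8
Witness: ('s', 5) appears 2× in E1 but 0× in E2.

no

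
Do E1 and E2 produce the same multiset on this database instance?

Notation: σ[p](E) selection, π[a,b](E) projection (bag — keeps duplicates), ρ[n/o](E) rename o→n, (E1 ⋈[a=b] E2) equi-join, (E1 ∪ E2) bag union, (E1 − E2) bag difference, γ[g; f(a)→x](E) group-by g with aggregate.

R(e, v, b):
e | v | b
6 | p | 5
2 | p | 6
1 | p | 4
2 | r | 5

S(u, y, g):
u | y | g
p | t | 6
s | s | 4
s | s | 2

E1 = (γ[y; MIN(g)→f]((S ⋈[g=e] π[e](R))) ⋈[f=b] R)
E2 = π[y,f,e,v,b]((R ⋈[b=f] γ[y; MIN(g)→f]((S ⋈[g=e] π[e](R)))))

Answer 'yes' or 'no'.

E1 per-node cardinality:
  S → 3
  R → 4
  π[e](R) → 4
  (S ⋈[g=e] π[e](R)) → 3
  γ[y; MIN(g)→f]((S ⋈[g=e] π[e](R))) → 2
  R → 4
  (γ[y; MIN(g)→f]((S ⋈[g=e] π[e](R))) ⋈[f=b] R) → 1
E2 per-node cardinality:
  R → 4
  S → 3
  R → 4
  π[e](R) → 4
  (S ⋈[g=e] π[e](R)) → 3
  γ[y; MIN(g)→f]((S ⋈[g=e] π[e](R))) → 2
  (R ⋈[b=f] γ[y; MIN(g)→f]((S ⋈[g=e] π[e](R)))) → 1
  π[y,f,e,v,b]((R ⋈[b=f] γ[y; MIN(g)→f]((S ⋈[g=e] π[e](R))))) → 1

E1 and E2 produce the same multiset:
y | f | e | v | b
t | 6 | 2 | p | 6

yes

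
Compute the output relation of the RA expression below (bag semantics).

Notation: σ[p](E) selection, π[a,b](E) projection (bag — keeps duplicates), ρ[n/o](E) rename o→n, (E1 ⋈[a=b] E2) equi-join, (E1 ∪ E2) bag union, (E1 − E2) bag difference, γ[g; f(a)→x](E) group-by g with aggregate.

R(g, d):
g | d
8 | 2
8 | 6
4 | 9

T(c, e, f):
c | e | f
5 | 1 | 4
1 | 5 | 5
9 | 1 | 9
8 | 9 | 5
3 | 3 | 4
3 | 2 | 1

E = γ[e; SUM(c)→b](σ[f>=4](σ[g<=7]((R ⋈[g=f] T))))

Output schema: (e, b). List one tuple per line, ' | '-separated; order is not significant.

Stepwise |·|:
  R → 3
  T → 6
  (R ⋈[g=f] T) → 2
  σ[g<=7]((R ⋈[g=f] T)) → 2
  σ[f>=4](σ[g<=7]((R ⋈[g=f] T))) → 2
  γ[e; SUM(c)→b](σ[f>=4](σ[g<=7]((R ⋈[g=f] T)))) → 2

== RESULT ==
e | b
1 | 5
3 | 3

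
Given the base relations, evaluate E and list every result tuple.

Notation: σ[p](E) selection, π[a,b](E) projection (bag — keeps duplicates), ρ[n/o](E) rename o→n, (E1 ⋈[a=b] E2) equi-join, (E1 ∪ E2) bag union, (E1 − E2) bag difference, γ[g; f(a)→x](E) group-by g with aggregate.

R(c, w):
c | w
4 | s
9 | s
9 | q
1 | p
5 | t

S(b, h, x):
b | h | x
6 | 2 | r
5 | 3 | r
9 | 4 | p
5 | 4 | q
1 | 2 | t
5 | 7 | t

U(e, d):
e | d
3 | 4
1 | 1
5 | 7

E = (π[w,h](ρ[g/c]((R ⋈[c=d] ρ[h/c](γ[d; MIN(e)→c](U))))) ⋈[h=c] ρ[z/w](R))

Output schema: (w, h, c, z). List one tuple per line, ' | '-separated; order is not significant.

Subexpression sizes:
  R → 5
  U → 3
  γ[d; MIN(e)→c](U) → 3
  ρ[h/c](γ[d; MIN(e)→c](U)) → 3
  (R ⋈[c=d] ρ[h/c](γ[d; MIN(e)→c](U))) → 2
  ρ[g/c]((R ⋈[c=d] ρ[h/c](γ[d; MIN(e)→c](U)))) → 2
  π[w,h](ρ[g/c]((R ⋈[c=d] ρ[h/c](γ[d; MIN(e)→c](U))))) → 2
  R → 5
  ρ[z/w](R) → 5
  (π[w,h](ρ[g/c]((R ⋈[c=d] ρ[h/c](γ[d; MIN(e)→c](U))))) ⋈[h=c] ρ[z/w](R)) → 1

== RESULT ==
w | h | c | z
p | 1 | 1 | p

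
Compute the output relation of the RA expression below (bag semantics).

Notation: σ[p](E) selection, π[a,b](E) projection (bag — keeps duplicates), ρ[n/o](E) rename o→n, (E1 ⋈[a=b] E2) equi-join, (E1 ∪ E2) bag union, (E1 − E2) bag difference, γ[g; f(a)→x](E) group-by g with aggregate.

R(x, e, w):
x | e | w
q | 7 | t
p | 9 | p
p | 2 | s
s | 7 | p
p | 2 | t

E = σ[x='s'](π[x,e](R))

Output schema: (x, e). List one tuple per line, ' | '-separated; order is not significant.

Per-node cardinality:
  R → 5
  π[x,e](R) → 5
  σ[x='s'](π[x,e](R)) → 1

== RESULT ==
x | e
s | 7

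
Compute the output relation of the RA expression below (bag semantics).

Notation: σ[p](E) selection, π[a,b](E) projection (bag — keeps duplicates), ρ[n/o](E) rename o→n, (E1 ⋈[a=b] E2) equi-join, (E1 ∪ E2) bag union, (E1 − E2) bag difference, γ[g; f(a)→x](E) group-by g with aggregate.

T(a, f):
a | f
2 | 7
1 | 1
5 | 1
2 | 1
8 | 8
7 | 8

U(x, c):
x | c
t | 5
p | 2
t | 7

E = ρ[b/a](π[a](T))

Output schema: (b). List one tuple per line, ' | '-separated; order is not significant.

Subexpression sizes:
  T → 6
  π[a](T) → 6
  ρ[b/a](π[a](T)) → 6

== RESULT ==
b
1
2
2
5
7
8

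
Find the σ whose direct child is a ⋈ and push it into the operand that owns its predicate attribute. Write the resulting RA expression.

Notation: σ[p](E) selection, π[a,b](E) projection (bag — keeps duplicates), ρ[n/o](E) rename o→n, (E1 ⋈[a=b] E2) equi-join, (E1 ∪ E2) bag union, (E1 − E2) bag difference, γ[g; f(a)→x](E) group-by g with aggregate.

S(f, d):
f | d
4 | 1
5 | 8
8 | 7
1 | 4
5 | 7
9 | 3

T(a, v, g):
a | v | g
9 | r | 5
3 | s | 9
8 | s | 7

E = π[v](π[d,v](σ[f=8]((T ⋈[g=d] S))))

σ filters on f, owned by the right side.
E' = π[v](π[d,v]((T ⋈[g=d] σ[f=8](S))))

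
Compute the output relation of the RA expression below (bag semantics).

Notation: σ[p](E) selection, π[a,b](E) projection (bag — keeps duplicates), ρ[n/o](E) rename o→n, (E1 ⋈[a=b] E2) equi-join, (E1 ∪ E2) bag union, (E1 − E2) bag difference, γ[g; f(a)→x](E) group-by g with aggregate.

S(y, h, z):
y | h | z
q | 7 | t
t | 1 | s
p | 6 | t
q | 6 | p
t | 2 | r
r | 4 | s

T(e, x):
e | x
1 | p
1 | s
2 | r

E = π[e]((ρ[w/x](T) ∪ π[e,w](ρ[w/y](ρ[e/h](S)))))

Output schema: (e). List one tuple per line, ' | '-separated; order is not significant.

Per-node cardinality:
  T → 3
  ρ[w/x](T) → 3
  S → 6
  ρ[e/h](S) → 6
  ρ[w/y](ρ[e/h](S)) → 6
  π[e,w](ρ[w/y](ρ[e/h](S))) → 6
  (ρ[w/x](T) ∪ π[e,w](ρ[w/y](ρ[e/h](S)))) → 9
  π[e]((ρ[w/x](T) ∪ π[e,w](ρ[w/y](ρ[e/h](S))))) → 9

== RESULT ==
e
1
1
1
2
2
4
6
6
7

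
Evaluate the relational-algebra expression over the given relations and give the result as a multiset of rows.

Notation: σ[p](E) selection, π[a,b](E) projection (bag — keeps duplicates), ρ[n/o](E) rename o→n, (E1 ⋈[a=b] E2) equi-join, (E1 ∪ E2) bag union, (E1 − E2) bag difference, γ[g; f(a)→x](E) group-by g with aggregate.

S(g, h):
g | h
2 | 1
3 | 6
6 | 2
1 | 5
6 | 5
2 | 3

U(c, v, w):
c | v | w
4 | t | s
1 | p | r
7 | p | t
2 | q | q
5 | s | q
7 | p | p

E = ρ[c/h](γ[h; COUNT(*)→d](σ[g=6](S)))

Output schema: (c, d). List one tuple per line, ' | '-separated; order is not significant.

Subexpression sizes:
  S → 6
  σ[g=6](S) → 2
  γ[h; COUNT(*)→d](σ[g=6](S)) → 2
  ρ[c/h](γ[h; COUNT(*)→d](σ[g=6](S))) → 2

== RESULT ==
c | d
2 | 1
5 | 1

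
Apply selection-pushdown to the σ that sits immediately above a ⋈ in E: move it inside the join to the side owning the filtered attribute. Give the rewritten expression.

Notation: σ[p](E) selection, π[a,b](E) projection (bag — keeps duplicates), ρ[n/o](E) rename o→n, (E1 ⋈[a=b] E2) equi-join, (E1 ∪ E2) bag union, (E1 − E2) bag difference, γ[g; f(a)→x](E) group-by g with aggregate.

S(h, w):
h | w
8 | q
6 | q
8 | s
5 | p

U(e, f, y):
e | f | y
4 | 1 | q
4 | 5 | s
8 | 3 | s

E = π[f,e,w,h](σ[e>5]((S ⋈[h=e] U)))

σ filters on e, owned by the right side.
E' = π[f,e,w,h]((S ⋈[h=e] σ[e>5](U)))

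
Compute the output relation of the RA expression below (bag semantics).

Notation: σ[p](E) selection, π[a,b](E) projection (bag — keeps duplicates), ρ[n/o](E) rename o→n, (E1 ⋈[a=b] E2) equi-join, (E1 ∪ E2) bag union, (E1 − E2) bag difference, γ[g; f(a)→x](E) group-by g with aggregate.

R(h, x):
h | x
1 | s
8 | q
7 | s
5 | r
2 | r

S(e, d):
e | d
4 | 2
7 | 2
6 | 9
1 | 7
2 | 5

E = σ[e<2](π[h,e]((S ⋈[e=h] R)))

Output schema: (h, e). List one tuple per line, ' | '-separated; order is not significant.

Row counts bottom-up:
  S → 5
  R → 5
  (S ⋈[e=h] R) → 3
  π[h,e]((S ⋈[e=h] R)) → 3
  σ[e<2](π[h,e]((S ⋈[e=h] R))) → 1

== RESULT ==
h | e
1 | 1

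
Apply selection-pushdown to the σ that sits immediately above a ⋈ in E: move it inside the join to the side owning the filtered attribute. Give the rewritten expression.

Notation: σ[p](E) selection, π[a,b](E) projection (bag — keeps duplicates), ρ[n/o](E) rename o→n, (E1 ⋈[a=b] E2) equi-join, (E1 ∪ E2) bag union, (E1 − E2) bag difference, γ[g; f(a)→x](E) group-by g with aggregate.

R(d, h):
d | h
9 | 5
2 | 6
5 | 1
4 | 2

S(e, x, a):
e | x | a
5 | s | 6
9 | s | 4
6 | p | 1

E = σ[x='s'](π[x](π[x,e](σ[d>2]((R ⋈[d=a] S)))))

σ filters on d, owned by the left side.
E' = σ[x='s'](π[x](π[x,e]((σ[d>2](R) ⋈[d=a] S))))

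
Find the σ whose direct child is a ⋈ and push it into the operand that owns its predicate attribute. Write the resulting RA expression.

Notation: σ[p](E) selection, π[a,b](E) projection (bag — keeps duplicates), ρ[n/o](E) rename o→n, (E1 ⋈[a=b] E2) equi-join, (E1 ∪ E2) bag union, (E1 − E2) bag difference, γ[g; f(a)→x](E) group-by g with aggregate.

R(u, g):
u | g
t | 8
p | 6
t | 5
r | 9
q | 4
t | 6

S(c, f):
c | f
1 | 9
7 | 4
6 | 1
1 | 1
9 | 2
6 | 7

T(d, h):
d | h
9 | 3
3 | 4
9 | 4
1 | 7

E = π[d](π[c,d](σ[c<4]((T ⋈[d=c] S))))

σ filters on c, owned by the right side.
E' = π[d](π[c,d]((T ⋈[d=c] σ[c<4](S))))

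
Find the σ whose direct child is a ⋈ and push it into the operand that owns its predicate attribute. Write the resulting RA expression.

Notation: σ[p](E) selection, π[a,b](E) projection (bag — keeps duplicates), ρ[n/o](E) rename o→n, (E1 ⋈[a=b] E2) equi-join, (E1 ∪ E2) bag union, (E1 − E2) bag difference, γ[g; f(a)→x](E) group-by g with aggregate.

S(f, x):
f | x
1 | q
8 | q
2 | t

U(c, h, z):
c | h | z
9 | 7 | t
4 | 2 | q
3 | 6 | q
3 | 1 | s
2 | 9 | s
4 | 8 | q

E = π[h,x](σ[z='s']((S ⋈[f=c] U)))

σ filters on z, owned by the right side.
E' = π[h,x]((S ⋈[f=c] σ[z='s'](U)))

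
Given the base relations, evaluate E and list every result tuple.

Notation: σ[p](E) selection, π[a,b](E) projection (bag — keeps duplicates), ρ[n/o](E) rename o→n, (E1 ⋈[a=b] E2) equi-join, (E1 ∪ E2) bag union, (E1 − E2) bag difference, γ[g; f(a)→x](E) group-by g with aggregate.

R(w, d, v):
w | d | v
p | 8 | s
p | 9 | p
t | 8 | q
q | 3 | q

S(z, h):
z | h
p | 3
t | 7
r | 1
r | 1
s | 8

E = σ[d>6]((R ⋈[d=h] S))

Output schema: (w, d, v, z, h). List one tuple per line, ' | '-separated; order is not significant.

Per-node cardinality:
  R → 4
  S → 5
  (R ⋈[d=h] S) → 3
  σ[d>6]((R ⋈[d=h] S)) → 2

== RESULT ==
w | d | v | z | h
p | 8 | s | s | 8
t | 8 | q | s | 8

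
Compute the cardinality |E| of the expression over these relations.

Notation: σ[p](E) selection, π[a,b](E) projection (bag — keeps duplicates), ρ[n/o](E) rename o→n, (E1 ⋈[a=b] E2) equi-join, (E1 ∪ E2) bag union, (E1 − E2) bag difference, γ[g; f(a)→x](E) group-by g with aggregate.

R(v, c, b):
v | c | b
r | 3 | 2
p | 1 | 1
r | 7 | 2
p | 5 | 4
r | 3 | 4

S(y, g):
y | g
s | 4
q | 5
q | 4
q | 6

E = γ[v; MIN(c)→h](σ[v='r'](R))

Subexpression sizes:
  R → 5
  σ[v='r'](R) → 3
  γ[v; MIN(c)→h](σ[v='r'](R)) → 1

|E| = 1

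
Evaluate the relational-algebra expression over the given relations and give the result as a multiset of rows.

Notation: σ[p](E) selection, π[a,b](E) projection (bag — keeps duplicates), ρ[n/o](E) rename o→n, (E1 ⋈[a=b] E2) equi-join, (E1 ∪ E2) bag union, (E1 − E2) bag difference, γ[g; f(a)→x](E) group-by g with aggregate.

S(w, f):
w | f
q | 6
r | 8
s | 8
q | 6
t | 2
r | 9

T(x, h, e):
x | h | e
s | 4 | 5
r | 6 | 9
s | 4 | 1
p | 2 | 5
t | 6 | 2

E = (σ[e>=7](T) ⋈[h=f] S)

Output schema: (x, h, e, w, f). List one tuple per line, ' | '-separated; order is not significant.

Stepwise |·|:
  T → 5
  σ[e>=7](T) → 1
  S → 6
  (σ[e>=7](T) ⋈[h=f] S) → 2

== RESULT ==
x | h | e | w | f
r | 6 | 9 | q | 6
r | 6 | 9 | q | 6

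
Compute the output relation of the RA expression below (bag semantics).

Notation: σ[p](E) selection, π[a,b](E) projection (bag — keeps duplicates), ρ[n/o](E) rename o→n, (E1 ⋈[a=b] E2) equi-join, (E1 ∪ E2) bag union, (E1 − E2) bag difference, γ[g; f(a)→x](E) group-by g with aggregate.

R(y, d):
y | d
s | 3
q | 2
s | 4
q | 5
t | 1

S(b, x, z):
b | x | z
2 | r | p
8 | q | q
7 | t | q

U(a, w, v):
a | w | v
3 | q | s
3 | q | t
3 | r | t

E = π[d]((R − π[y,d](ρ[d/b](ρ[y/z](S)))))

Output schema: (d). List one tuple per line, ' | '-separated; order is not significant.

Row counts bottom-up:
  R → 5
  S → 3
  ρ[y/z](S) → 3
  ρ[d/b](ρ[y/z](S)) → 3
  π[y,d](ρ[d/b](ρ[y/z](S))) → 3
  (R − π[y,d](ρ[d/b](ρ[y/z](S)))) → 5
  π[d]((R − π[y,d](ρ[d/b](ρ[y/z](S))))) → 5

== RESULT ==
d
1
2
3
4
5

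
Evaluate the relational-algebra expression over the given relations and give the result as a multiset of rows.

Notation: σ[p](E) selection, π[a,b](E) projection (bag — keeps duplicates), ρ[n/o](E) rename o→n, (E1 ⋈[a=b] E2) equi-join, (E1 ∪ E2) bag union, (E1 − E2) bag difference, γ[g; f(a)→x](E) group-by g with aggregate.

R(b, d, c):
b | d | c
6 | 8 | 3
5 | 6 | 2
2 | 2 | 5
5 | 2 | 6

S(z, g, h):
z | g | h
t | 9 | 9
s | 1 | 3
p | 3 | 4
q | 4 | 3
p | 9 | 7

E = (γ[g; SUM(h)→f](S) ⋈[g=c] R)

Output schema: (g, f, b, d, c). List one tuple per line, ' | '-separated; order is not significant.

Stepwise |·|:
  S → 5
  γ[g; SUM(h)→f](S) → 4
  R → 4
  (γ[g; SUM(h)→f](S) ⋈[g=c] R) → 1

== RESULT ==
g | f | b | d | c
3 | 4 | 6 | 8 | 3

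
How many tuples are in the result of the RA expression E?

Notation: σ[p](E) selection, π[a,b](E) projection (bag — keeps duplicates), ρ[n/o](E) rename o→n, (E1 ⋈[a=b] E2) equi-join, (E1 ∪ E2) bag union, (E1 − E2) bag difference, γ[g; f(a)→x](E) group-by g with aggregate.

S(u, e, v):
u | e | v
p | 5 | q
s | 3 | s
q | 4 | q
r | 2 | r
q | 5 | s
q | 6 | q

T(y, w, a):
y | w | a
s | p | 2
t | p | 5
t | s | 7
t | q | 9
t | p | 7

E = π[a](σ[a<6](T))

Per-node cardinality:
  T → 5
  σ[a<6](T) → 2
  π[a](σ[a<6](T)) → 2

|E| = 2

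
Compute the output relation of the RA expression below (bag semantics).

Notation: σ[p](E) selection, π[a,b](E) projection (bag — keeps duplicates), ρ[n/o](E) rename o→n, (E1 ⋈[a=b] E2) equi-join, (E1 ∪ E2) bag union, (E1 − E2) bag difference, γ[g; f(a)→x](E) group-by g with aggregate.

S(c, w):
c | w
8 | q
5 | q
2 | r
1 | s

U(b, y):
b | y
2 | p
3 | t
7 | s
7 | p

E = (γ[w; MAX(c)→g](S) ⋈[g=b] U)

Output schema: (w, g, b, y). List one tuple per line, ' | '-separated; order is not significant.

Subexpression sizes:
  S → 4
  γ[w; MAX(c)→g](S) → 3
  U → 4
  (γ[w; MAX(c)→g](S) ⋈[g=b] U) → 1

== RESULT ==
w | g | b | y
r | 2 | 2 | p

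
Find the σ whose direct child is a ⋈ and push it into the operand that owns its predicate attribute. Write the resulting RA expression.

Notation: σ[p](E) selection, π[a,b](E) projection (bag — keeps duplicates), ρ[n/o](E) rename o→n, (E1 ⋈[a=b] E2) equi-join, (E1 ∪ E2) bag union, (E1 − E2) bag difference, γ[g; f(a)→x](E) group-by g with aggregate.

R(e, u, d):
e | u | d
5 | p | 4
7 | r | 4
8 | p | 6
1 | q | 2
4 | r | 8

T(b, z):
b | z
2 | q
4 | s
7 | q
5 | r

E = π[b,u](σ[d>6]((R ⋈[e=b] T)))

σ filters on d, owned by the left side.
E' = π[b,u]((σ[d>6](R) ⋈[e=b] T))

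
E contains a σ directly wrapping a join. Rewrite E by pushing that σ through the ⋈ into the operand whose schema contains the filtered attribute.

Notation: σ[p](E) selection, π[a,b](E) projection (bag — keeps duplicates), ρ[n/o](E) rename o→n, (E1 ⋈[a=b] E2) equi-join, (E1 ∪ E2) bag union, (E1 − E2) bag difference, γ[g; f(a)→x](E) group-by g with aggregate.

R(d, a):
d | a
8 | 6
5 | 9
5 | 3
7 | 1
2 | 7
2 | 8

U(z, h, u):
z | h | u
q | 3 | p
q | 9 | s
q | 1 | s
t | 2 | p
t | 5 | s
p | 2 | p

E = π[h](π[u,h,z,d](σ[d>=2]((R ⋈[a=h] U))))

σ filters on d, owned by the left side.
E' = π[h](π[u,h,z,d]((σ[d>=2](R) ⋈[a=h] U)))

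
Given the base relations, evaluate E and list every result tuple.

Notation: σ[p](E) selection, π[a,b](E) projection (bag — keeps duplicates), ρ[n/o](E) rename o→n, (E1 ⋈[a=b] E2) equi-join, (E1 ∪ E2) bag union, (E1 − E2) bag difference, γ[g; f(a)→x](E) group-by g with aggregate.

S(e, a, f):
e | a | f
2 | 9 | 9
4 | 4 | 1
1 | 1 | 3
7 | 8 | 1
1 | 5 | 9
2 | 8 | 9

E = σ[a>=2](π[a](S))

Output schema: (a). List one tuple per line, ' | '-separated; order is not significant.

Row counts bottom-up:
  S → 6
  π[a](S) → 6
  σ[a>=2](π[a](S)) → 5

== RESULT ==
a
4
5
8
8
9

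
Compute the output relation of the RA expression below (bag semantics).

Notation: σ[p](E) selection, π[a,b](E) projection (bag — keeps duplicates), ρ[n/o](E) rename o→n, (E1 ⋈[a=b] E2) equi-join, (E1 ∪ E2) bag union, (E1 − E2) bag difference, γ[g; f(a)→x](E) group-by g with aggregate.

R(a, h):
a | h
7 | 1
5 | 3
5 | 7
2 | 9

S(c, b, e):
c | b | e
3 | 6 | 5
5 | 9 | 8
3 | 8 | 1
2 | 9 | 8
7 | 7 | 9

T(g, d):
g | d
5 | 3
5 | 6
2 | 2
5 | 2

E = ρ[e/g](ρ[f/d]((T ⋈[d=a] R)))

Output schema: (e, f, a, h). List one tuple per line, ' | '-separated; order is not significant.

Stepwise |·|:
  T → 4
  R → 4
  (T ⋈[d=a] R) → 2
  ρ[f/d]((T ⋈[d=a] R)) → 2
  ρ[e/g](ρ[f/d]((T ⋈[d=a] R))) → 2

== RESULT ==
e | f | a | h
2 | 2 | 2 | 9
5 | 2 | 2 | 9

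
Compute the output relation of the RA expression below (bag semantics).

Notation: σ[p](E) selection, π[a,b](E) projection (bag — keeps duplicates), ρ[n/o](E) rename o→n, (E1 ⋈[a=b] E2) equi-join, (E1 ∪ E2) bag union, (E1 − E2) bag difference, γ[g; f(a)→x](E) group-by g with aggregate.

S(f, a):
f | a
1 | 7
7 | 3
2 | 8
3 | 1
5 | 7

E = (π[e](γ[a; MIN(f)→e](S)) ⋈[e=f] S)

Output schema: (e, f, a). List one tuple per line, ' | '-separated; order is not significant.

Row counts bottom-up:
  S → 5
  γ[a; MIN(f)→e](S) → 4
  π[e](γ[a; MIN(f)→e](S)) → 4
  S → 5
  (π[e](γ[a; MIN(f)→e](S)) ⋈[e=f] S) → 4

== RESULT ==
e | f | a
1 | 1 | 7
2 | 2 | 8
3 | 3 | 1
7 | 7 | 3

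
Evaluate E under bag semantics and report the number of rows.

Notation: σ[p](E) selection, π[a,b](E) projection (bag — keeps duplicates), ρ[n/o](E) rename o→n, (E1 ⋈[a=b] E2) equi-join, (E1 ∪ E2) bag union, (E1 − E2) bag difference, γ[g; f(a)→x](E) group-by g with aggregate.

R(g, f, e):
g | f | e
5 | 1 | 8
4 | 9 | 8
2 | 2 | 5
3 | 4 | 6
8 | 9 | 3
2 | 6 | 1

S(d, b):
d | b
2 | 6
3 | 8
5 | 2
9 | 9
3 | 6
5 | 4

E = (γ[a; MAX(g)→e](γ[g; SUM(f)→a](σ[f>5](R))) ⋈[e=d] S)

Subexpression sizes:
  R → 6
  σ[f>5](R) → 3
  γ[g; SUM(f)→a](σ[f>5](R)) → 3
  γ[a; MAX(g)→e](γ[g; SUM(f)→a](σ[f>5](R))) → 2
  S → 6
  (γ[a; MAX(g)→e](γ[g; SUM(f)→a](σ[f>5](R))) ⋈[e=d] S) → 1

|E| = 1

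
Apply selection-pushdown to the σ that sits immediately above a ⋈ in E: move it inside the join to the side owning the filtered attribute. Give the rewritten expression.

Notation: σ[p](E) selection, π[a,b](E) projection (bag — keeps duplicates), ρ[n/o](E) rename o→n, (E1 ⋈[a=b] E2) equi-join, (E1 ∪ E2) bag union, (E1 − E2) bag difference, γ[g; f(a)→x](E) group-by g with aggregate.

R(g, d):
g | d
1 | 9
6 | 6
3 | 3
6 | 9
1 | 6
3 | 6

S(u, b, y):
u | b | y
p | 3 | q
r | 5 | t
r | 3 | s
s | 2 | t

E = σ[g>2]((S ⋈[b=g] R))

σ filters on g, owned by the right side.
E' = (S ⋈[b=g] σ[g>2](R))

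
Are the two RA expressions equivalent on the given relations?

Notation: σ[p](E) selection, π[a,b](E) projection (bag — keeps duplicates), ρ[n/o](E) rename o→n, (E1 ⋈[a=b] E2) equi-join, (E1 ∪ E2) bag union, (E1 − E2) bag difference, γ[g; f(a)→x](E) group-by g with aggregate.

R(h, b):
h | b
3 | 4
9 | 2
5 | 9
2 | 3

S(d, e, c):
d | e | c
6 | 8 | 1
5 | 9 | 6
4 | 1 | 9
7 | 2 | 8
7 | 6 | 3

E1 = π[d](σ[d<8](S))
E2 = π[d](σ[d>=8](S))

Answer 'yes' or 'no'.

E1 subexpression sizes:
  S → 5
  σ[d<8](S) → 5
  π[d](σ[d<8](S)) → 5
E2 subexpression sizes:
  S → 5
  σ[d>=8](S) → 0
  π[d](σ[d>=8](S)) → 0

E1 result:
d
4
5
6
7
7
E2 result:
d
(0 rows)
Witness: (6,) appears 1× in E1 but 0× in E2.

no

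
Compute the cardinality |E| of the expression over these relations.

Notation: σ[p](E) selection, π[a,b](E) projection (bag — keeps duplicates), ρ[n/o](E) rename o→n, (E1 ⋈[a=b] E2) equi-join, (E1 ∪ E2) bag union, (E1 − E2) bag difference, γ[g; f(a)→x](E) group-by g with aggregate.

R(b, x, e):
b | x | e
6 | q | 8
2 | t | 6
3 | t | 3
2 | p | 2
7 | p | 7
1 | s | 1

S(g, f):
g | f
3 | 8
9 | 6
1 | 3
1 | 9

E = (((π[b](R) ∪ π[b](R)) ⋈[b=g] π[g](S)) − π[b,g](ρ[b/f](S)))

Subexpression sizes:
  R → 6
  π[b](R) → 6
  R → 6
  π[b](R) → 6
  (π[b](R) ∪ π[b](R)) → 12
  S → 4
  π[g](S) → 4
  ((π[b](R) ∪ π[b](R)) ⋈[b=g] π[g](S)) → 6
  S → 4
  ρ[b/f](S) → 4
  π[b,g](ρ[b/f](S)) → 4
  (((π[b](R) ∪ π[b](R)) ⋈[b=g] π[g](S)) − π[b,g](ρ[b/f](S))) → 6

|E| = 6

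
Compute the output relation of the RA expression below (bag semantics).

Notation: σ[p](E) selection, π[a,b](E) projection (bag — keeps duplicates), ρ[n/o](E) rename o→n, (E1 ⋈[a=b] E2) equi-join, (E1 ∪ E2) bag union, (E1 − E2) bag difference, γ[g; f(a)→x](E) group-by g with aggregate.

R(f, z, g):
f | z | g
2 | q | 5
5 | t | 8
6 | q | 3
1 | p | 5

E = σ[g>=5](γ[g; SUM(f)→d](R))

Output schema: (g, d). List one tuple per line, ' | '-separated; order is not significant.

Per-node cardinality:
  R → 4
  γ[g; SUM(f)→d](R) → 3
  σ[g>=5](γ[g; SUM(f)→d](R)) → 2

== RESULT ==
g | d
5 | 3
8 | 5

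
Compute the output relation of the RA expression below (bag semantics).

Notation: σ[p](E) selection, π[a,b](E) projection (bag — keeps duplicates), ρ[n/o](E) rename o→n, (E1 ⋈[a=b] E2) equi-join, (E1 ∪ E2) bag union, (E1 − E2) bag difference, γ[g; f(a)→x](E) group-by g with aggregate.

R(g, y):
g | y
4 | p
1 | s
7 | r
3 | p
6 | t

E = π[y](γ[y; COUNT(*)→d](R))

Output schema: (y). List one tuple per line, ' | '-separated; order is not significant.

Per-node cardinality:
  R → 5
  γ[y; COUNT(*)→d](R) → 4
  π[y](γ[y; COUNT(*)→d](R)) → 4

== RESULT ==
y
p
r
s
t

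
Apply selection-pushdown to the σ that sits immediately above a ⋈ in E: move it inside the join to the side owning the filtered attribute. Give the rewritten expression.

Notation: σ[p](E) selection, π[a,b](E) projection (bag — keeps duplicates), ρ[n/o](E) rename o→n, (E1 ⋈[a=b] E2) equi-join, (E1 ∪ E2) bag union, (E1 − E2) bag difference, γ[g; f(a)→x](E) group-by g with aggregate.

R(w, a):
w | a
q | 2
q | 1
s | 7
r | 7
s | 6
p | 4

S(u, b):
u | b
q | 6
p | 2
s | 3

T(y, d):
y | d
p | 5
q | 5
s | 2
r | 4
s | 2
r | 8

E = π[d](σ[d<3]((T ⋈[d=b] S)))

σ filters on d, owned by the left side.
E' = π[d]((σ[d<3](T) ⋈[d=b] S))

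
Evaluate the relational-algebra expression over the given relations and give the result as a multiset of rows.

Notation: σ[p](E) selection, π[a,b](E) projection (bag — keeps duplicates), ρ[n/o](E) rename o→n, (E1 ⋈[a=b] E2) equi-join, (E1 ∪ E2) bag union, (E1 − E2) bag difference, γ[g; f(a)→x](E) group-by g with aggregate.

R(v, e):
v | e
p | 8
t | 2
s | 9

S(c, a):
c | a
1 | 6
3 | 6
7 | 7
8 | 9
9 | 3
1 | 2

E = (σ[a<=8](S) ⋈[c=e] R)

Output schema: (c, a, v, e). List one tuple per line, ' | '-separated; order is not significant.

Row counts bottom-up:
  S → 6
  σ[a<=8](S) → 5
  R → 3
  (σ[a<=8](S) ⋈[c=e] R) → 1

== RESULT ==
c | a | v | e
9 | 3 | s | 9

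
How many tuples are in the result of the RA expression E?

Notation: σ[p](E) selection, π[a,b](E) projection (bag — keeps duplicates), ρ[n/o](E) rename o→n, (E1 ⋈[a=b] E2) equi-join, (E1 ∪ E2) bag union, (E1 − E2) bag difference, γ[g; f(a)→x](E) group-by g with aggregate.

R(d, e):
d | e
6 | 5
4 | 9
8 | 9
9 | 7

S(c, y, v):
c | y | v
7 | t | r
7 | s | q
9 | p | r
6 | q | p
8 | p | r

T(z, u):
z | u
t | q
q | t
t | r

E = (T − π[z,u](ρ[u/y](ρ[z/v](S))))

Stepwise |·|:
  T → 3
  S → 5
  ρ[z/v](S) → 5
  ρ[u/y](ρ[z/v](S)) → 5
  π[z,u](ρ[u/y](ρ[z/v](S))) → 5
  (T − π[z,u](ρ[u/y](ρ[z/v](S)))) → 3

|E| = 3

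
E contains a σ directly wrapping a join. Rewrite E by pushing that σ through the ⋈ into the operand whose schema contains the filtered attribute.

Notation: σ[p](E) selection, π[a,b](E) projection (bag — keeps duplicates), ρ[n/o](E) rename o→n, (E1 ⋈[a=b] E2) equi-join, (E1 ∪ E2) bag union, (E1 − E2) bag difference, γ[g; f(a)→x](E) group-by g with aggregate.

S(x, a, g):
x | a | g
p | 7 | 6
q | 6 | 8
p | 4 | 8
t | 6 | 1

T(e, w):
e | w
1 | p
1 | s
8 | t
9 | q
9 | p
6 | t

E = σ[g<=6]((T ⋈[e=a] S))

σ filters on g, owned by the right side.
E' = (T ⋈[e=a] σ[g<=6](S))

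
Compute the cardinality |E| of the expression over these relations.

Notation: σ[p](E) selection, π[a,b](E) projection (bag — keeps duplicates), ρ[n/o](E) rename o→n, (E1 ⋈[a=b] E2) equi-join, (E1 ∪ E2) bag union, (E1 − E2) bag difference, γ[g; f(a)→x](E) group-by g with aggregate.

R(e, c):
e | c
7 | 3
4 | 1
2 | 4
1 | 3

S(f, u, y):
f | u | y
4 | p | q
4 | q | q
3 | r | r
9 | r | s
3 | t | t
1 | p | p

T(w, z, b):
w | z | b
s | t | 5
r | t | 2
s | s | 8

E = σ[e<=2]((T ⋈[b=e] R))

Per-node cardinality:
  T → 3
  R → 4
  (T ⋈[b=e] R) → 1
  σ[e<=2]((T ⋈[b=e] R)) → 1

|E| = 1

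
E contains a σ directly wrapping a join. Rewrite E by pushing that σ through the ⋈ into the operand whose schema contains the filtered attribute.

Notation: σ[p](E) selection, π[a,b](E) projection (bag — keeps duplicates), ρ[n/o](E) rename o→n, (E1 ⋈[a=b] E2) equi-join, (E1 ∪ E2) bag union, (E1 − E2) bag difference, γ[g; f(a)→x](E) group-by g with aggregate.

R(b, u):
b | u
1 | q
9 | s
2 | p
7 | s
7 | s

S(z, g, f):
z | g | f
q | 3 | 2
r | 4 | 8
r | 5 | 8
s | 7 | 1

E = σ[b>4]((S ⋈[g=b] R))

σ filters on b, owned by the right side.
E' = (S ⋈[g=b] σ[b>4](R))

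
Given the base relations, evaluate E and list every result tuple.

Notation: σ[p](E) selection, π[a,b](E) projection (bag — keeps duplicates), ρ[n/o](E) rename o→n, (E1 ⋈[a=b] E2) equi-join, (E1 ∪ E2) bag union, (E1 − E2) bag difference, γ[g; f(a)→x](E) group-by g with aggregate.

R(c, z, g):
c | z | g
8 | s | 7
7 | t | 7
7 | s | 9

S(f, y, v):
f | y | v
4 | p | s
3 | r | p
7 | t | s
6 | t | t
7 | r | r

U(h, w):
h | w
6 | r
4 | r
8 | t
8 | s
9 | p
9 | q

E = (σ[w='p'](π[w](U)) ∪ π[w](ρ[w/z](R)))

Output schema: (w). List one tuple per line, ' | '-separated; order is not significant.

Per-node cardinality:
  U → 6
  π[w](U) → 6
  σ[w='p'](π[w](U)) → 1
  R → 3
  ρ[w/z](R) → 3
  π[w](ρ[w/z](R)) → 3
  (σ[w='p'](π[w](U)) ∪ π[w](ρ[w/z](R))) → 4

== RESULT ==
w
p
s
s
t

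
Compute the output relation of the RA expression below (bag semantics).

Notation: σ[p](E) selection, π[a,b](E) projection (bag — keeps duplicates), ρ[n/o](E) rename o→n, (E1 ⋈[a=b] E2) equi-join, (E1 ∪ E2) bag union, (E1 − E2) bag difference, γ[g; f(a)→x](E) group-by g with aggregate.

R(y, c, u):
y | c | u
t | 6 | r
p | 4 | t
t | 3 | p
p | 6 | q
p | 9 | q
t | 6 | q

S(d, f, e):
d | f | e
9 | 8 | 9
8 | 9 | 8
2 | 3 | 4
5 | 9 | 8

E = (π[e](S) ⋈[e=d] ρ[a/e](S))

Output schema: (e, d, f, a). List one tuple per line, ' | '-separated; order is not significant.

Subexpression sizes:
  S → 4
  π[e](S) → 4
  S → 4
  ρ[a/e](S) → 4
  (π[e](S) ⋈[e=d] ρ[a/e](S)) → 3

== RESULT ==
e | d | f | a
8 | 8 | 9 | 8
8 | 8 | 9 | 8
9 | 9 | 8 | 9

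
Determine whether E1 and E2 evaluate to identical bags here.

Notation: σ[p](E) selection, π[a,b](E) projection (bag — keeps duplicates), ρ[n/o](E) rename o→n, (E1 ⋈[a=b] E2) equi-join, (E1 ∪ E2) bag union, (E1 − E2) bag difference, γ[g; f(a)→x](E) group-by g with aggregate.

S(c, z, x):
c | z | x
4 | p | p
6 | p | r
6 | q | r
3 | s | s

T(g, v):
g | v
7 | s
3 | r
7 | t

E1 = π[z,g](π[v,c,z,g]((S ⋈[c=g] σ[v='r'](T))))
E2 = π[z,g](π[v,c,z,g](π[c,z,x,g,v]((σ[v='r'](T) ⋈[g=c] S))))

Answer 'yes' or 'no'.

E1 row counts bottom-up:
  S → 4
  T → 3
  σ[v='r'](T) → 1
  (S ⋈[c=g] σ[v='r'](T)) → 1
  π[v,c,z,g]((S ⋈[c=g] σ[v='r'](T))) → 1
  π[z,g](π[v,c,z,g]((S ⋈[c=g] σ[v='r'](T)))) → 1
E2 row counts bottom-up:
  T → 3
  σ[v='r'](T) → 1
  S → 4
  (σ[v='r'](T) ⋈[g=c] S) → 1
  π[c,z,x,g,v]((σ[v='r'](T) ⋈[g=c] S)) → 1
  π[v,c,z,g](π[c,z,x,g,v]((σ[v='r'](T) ⋈[g=c] S))) → 1
  π[z,g](π[v,c,z,g](π[c,z,x,g,v]((σ[v='r'](T) ⋈[g=c] S)))) → 1

E1 and E2 produce the same multiset:
z | g
s | 3

yes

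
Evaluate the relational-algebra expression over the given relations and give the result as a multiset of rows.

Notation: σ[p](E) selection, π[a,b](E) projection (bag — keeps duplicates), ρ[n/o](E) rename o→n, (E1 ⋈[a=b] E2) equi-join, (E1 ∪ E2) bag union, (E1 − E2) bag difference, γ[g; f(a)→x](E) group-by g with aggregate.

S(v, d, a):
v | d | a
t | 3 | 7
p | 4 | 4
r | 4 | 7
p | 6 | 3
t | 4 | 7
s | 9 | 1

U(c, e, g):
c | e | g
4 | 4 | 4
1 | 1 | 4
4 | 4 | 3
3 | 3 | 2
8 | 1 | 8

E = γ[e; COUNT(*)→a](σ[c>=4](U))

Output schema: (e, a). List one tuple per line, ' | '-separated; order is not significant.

Row counts bottom-up:
  U → 5
  σ[c>=4](U) → 3
  γ[e; COUNT(*)→a](σ[c>=4](U)) → 2

== RESULT ==
e | a
1 | 1
4 | 2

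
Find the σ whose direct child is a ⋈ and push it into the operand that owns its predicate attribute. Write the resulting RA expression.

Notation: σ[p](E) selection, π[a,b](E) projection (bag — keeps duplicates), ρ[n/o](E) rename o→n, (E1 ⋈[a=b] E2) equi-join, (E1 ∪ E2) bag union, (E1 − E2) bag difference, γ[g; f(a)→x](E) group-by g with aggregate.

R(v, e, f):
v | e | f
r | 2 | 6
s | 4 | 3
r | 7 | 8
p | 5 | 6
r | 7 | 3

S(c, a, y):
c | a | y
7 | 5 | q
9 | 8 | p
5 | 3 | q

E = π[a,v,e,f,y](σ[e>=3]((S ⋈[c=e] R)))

σ filters on e, owned by the right side.
E' = π[a,v,e,f,y]((S ⋈[c=e] σ[e>=3](R)))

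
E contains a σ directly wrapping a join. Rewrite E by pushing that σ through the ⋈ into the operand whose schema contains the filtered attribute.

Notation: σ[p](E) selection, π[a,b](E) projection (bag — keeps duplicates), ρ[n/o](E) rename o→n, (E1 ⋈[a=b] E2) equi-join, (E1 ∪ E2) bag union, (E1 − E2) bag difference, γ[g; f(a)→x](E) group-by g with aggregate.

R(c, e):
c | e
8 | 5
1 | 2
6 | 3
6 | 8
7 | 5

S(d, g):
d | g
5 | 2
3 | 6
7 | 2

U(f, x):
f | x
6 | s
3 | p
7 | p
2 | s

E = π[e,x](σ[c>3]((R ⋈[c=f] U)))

σ filters on c, owned by the left side.
E' = π[e,x]((σ[c>3](R) ⋈[c=f] U))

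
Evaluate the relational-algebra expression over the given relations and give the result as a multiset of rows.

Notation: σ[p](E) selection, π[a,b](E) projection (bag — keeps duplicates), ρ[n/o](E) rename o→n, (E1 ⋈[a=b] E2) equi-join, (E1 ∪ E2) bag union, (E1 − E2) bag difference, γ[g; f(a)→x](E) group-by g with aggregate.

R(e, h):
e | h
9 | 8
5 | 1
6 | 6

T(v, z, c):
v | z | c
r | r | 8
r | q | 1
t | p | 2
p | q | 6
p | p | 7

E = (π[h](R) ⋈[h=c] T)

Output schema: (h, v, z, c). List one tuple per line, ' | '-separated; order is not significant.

Subexpression sizes:
  R → 3
  π[h](R) → 3
  T → 5
  (π[h](R) ⋈[h=c] T) → 3

== RESULT ==
h | v | z | c
1 | r | q | 1
6 | p | q | 6
8 | r | r | 8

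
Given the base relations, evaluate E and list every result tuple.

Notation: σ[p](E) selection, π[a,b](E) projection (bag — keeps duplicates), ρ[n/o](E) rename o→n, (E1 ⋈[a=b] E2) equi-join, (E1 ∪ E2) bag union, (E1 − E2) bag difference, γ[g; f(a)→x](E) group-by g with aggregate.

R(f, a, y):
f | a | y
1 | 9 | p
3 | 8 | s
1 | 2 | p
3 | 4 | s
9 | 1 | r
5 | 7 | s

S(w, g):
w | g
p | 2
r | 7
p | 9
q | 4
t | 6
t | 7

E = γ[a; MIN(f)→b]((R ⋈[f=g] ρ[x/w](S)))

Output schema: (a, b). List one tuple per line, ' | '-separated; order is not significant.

Subexpression sizes:
  R → 6
  S → 6
  ρ[x/w](S) → 6
  (R ⋈[f=g] ρ[x/w](S)) → 1
  γ[a; MIN(f)→b]((R ⋈[f=g] ρ[x/w](S))) → 1

== RESULT ==
a | b
1 | 9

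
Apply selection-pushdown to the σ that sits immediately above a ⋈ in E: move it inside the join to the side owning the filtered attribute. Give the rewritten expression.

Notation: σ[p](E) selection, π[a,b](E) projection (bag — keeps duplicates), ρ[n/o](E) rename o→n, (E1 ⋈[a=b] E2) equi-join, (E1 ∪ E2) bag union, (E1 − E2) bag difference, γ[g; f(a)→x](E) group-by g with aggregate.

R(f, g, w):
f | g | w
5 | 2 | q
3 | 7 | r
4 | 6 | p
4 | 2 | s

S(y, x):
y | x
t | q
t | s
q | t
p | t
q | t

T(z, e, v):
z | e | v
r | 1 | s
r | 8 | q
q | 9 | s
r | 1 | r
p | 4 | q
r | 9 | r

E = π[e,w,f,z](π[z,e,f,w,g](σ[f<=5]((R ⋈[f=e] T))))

σ filters on f, owned by the left side.
E' = π[e,w,f,z](π[z,e,f,w,g]((σ[f<=5](R) ⋈[f=e] T)))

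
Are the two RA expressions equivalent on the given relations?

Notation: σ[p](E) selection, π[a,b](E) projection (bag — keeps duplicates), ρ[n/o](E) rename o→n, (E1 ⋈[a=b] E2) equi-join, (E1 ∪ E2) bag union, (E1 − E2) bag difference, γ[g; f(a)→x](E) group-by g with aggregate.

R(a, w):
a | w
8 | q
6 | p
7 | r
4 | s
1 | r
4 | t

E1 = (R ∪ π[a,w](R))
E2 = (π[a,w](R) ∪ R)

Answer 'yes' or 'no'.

E1 per-node cardinality:
  R → 6
  R → 6
  π[a,w](R) → 6
  (R ∪ π[a,w](R)) → 12
E2 per-node cardinality:
  R → 6
  π[a,w](R) → 6
  R → 6
  (π[a,w](R) ∪ R) → 12

E1 and E2 produce the same multiset:
a | w
1 | r
1 | r
4 | s
4 | s
4 | t
4 | t
6 | p
6 | p
7 | r
7 | r
8 | q
8 | q

yes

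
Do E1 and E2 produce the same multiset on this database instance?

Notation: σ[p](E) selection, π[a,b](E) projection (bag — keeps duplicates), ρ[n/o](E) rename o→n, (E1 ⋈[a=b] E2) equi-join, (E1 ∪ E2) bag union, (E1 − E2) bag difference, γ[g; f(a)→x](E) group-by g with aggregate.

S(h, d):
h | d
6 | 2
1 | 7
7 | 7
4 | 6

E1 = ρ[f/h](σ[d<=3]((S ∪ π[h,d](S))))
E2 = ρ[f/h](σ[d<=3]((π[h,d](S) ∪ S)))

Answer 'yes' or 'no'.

E1 row counts bottom-up:
  S → 4
  S → 4
  π[h,d](S) → 4
  (S ∪ π[h,d](S)) → 8
  σ[d<=3]((S ∪ π[h,d](S))) → 2
  ρ[f/h](σ[d<=3]((S ∪ π[h,d](S)))) → 2
E2 row counts bottom-up:
  S → 4
  π[h,d](S) → 4
  S → 4
  (π[h,d](S) ∪ S) → 8
  σ[d<=3]((π[h,d](S) ∪ S)) → 2
  ρ[f/h](σ[d<=3]((π[h,d](S) ∪ S))) → 2

E1 and E2 produce the same multiset:
f | d
6 | 2
6 | 2

yes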